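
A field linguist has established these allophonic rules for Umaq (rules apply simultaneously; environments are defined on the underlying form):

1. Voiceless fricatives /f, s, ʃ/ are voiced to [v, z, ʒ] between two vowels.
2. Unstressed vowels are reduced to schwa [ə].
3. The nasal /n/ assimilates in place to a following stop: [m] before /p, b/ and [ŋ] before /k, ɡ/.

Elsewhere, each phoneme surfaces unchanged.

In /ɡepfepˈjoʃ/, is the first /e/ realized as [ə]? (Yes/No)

Yes

Rule 2 applies to /e/ (between /ɡ/ and /p/: in an unstressed syllable) → [ə].
The actual realization is [ə], which matches [ə].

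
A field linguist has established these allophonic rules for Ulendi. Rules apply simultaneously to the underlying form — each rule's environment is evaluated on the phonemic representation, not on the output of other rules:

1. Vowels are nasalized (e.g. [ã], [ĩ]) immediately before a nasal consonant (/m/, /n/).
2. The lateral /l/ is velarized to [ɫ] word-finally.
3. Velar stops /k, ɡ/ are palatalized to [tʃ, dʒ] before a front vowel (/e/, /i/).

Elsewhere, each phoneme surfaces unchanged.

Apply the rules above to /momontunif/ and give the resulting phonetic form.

[mõmõntũnif]

/m/ — not in any rule's target class → [m].
/o/ meets the environment for rule 1 (before a nasal consonant) → [õ].
/m/ — not in any rule's target class → [m].
/o/ — between /m/ and /n/, before a nasal consonant — surfaces as [õ] (rule 1).
/n/ stays [n].
/t/ — not in any rule's target class → [t].
/u/ (between /t/ and /n/): before a nasal consonant, so rule 1 applies → [ũ].
/n/ — not in any rule's target class → [n].
/i/ — between /n/ and /f/; rule 1 does not apply here → [i].
/f/ — not in any rule's target class → [f].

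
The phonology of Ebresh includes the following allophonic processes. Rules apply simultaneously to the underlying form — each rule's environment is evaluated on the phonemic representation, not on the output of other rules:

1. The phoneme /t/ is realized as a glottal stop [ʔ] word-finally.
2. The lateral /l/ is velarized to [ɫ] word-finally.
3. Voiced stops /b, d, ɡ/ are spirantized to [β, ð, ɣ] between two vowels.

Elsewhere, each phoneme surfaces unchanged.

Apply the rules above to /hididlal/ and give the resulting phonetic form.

[hiðidlaɫ]

/h/ (word-initial) is unaffected → [h].
/i/ (between /h/ and /d/) is unaffected → [i].
Rule 3 applies to /d/ (between /i/ and /i/: between two vowels) → [ð].
/i/ stays [i].
/d/ (between /i/ and /l/) is in the target of rule 3 but the environment (between two vowels) is not met → [d].
/l/ (between /d/ and /a/) is in the target of rule 2 but the environment (word-finally) is not met → [l].
/a/ (between /l/ and /l/) is unaffected → [a].
/l/ — word-final, word-finally — surfaces as [ɫ] (rule 2).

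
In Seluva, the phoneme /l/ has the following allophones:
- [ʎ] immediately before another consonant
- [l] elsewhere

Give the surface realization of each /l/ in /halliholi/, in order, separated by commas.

Occurrence 1 (position 3): immediately before another consonant → [ʎ].
Occurrence 2 (position 4): no conditioning environment matches → elsewhere allophone [l].
Occurrence 3 (position 8): no conditioning environment matches → elsewhere allophone [l].

[ʎ], [l], [l]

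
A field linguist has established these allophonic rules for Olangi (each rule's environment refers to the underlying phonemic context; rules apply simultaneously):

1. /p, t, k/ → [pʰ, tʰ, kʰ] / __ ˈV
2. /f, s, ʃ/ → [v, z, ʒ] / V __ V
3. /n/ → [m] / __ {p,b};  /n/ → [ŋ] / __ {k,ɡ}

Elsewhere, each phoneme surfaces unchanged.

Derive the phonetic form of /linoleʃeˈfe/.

[linoleʒeˈve]

/l/ (word-initial) is unaffected → [l].
/i/ (between /l/ and /n/): no rule targets it → [i].
/n/ (between /i/ and /o/): rule 3 targets it, but not before a labial or velar stop → unchanged [n].
/o/ stays [o].
/l/ (between /o/ and /e/): no rule targets it → [l].
/e/ — not in any rule's target class → [e].
Rule 2 applies to /ʃ/ (between /e/ and /e/: between two vowels) → [ʒ].
/e/ (between /ʃ/ and /f/): no rule targets it → [e].
/f/ — between /e/ and /e/, between two vowels — surfaces as [v] (rule 2).
/e/ (word-final) is unaffected → [e].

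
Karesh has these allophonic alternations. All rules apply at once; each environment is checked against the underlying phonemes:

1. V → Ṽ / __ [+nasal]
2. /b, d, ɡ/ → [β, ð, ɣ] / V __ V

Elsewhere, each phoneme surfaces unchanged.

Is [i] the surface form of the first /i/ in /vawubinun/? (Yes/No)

/i/ meets the environment for rule 1 (before a nasal consonant) → [ĩ].
The actual realization is [ĩ], not [i].

No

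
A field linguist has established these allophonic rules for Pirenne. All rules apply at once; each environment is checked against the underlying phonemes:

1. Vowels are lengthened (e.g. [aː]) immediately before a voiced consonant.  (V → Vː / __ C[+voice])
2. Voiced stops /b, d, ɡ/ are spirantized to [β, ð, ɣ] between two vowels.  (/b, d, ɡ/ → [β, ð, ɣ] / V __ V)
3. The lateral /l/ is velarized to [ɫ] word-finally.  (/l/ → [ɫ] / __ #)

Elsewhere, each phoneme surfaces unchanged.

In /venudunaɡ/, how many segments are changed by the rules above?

5

Segments that undergo a rule: /e/ → [eː] (rule 1); /u/ → [uː] (rule 1); /d/ → [ð] (rule 2); /u/ → [uː] (rule 1); /a/ → [aː] (rule 1).
All other segments surface unchanged.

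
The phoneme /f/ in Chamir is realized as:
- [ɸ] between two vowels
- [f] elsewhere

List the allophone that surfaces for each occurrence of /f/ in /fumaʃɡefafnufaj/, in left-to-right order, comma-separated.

Occurrence 1 (position 1): no conditioning environment matches → elsewhere allophone [f].
Occurrence 2 (position 8): between two vowels → [ɸ].
Occurrence 3 (position 10): no conditioning environment matches → elsewhere allophone [f].
Occurrence 4 (position 13): between two vowels → [ɸ].

[f], [ɸ], [f], [ɸ]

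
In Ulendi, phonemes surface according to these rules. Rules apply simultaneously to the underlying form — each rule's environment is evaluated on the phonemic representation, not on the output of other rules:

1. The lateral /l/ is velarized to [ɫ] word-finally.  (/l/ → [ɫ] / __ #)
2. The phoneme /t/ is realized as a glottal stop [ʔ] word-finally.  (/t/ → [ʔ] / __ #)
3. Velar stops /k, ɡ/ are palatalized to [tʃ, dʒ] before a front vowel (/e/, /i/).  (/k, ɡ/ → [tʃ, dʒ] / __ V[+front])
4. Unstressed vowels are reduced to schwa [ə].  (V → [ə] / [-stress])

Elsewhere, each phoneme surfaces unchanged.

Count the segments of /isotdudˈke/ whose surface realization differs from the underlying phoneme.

4

Segments that undergo a rule: /i/ → [ə] (rule 4); /o/ → [ə] (rule 4); /u/ → [ə] (rule 4); /k/ → [tʃ] (rule 3).
All other segments surface unchanged.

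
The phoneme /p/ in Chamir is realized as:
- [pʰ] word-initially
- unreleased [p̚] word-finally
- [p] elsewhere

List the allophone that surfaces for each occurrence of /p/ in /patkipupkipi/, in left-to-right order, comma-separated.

Occurrence 1 (position 1): word-initially → [pʰ].
Occurrence 2 (position 6): no conditioning environment matches → elsewhere allophone [p].
Occurrence 3 (position 8): no conditioning environment matches → elsewhere allophone [p].
Occurrence 4 (position 11): no conditioning environment matches → elsewhere allophone [p].

[pʰ], [p], [p], [p]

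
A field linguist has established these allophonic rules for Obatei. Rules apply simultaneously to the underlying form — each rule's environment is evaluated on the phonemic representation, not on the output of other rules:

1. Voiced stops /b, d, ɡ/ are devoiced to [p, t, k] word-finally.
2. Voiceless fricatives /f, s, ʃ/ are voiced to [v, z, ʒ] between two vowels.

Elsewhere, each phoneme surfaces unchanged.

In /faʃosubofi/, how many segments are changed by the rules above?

3

Segments that undergo a rule: /ʃ/ → [ʒ] (rule 2); /s/ → [z] (rule 2); /f/ → [v] (rule 2).
All other segments surface unchanged.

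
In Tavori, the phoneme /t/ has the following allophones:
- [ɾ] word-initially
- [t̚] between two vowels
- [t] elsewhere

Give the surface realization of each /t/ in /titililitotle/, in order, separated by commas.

Occurrence 1 (position 1): word-initially → [ɾ].
Occurrence 2 (position 3): between two vowels → [t̚].
Occurrence 3 (position 9): between two vowels → [t̚].
Occurrence 4 (position 11): no conditioning environment matches → elsewhere allophone [t].

[ɾ], [t̚], [t̚], [t]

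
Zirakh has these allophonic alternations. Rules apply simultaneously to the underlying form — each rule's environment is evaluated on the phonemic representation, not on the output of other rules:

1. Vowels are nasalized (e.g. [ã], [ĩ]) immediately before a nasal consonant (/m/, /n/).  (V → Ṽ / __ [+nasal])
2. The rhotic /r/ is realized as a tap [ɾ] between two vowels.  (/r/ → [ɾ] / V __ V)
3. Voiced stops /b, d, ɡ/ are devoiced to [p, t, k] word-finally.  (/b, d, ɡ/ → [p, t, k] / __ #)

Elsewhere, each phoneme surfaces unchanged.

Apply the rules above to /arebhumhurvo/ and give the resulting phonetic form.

/a/ (word-initial): rule 1 targets it, but not before a nasal consonant → unchanged [a].
/r/ — between /a/ and /e/, between two vowels — surfaces as [ɾ] (rule 2).
/e/ (between /r/ and /b/) is in the target of rule 1 but the environment (before a nasal consonant) is not met → [e].
/b/ (between /e/ and /h/) is in the target of rule 3 but the environment (word-finally) is not met → [b].
/h/ — not in any rule's target class → [h].
/u/ (between /h/ and /m/) occurs before a nasal consonant → [ũ] by rule 1.
/m/ (between /u/ and /h/) is unaffected → [m].
/h/ (between /m/ and /u/) is unaffected → [h].
/u/ (between /h/ and /r/): rule 1 targets it, but not before a nasal consonant → unchanged [u].
/r/ (between /u/ and /v/) fails the environment for rule 2, so it stays [r].
/v/ (between /r/ and /o/): no rule targets it → [v].
/o/ (word-final) fails the environment for rule 1, so it stays [o].

[aɾebhũmhurvo]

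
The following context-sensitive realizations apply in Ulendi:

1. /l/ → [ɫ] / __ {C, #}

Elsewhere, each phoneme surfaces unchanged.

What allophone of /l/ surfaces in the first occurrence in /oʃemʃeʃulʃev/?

/l/ meets the environment for rule 1 (word-finally or immediately before a consonant) → [ɫ].

[ɫ]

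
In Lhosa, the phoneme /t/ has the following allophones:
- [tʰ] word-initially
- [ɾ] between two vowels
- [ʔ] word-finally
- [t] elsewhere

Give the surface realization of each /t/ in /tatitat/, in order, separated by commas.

[tʰ], [ɾ], [ɾ], [ʔ]

Occurrence 1 (position 1): word-initially → [tʰ].
Occurrence 2 (position 3): between two vowels → [ɾ].
Occurrence 3 (position 5): between two vowels → [ɾ].
Occurrence 4 (position 7): word-finally → [ʔ].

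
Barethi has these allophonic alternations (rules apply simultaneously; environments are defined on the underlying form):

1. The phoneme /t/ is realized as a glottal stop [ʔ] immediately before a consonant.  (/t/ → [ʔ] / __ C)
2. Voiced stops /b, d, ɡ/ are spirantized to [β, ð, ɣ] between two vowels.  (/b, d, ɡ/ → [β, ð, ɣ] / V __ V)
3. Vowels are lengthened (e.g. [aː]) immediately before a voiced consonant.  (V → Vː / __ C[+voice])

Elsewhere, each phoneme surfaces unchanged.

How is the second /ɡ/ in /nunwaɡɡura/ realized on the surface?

/ɡ/ (between /ɡ/ and /u/) fails the environment for rule 2, so it stays [ɡ].

[ɡ]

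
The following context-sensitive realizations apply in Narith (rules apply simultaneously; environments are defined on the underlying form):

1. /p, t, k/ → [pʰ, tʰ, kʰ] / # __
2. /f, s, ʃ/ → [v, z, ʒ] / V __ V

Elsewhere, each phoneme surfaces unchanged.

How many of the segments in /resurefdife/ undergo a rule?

2

Segments that undergo a rule: /s/ → [z] (rule 2); /f/ → [v] (rule 2).
All other segments surface unchanged.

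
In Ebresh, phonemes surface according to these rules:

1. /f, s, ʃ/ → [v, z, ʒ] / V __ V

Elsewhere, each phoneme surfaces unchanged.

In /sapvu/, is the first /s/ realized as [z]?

/s/ (word-initial) fails the environment for rule 1, so it stays [s].
The actual realization is [s], not [z].

No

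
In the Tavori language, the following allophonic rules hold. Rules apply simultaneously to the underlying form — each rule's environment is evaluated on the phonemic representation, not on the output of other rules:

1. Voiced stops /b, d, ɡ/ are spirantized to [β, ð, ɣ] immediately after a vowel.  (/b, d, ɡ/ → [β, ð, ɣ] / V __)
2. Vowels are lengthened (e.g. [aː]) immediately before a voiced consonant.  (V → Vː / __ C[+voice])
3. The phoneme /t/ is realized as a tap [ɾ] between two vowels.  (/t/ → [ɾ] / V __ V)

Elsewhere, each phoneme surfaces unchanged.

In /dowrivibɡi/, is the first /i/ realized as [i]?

/i/ (between /r/ and /v/): before a voiced consonant, so rule 2 applies → [iː].
The actual realization is [iː], not [i].

No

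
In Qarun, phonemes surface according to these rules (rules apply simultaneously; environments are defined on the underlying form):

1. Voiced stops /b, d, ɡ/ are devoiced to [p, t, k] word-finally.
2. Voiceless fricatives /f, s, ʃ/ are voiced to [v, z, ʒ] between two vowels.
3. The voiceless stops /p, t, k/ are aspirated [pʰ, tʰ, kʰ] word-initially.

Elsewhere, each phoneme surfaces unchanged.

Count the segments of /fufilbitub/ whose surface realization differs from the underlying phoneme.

2

Segments that undergo a rule: /f/ → [v] (rule 2); /b/ → [p] (rule 1).
All other segments surface unchanged.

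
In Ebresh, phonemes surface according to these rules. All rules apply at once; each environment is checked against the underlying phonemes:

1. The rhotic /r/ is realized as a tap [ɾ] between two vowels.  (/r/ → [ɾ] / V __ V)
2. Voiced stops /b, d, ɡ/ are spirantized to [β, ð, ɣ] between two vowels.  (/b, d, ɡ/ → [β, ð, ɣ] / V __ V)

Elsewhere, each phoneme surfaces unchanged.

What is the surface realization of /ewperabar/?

[ewpeɾaβar]

/e/ — not in any rule's target class → [e].
/w/ (between /e/ and /p/): no rule targets it → [w].
/p/ (between /w/ and /e/) is unaffected → [p].
/e/ — not in any rule's target class → [e].
/r/ meets the environment for rule 1 (between two vowels) → [ɾ].
/a/ stays [a].
Rule 2 applies to /b/ (between /a/ and /a/: between two vowels) → [β].
/a/ (between /b/ and /r/): no rule targets it → [a].
/r/ (word-final) is in the target of rule 1 but the environment (between two vowels) is not met → [r].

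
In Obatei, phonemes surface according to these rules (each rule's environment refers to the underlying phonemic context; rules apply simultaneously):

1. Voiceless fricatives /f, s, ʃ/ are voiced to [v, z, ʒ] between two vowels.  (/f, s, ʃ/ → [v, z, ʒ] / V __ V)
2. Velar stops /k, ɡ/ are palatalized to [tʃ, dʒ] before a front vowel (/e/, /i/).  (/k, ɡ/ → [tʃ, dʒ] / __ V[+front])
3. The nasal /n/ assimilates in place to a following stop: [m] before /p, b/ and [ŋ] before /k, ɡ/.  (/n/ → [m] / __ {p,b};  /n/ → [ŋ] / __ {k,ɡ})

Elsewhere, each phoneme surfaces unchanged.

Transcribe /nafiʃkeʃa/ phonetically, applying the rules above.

[naviʃtʃeʒa]

/n/ (word-initial) fails the environment for rule 3, so it stays [n].
/a/ — not in any rule's target class → [a].
/f/ — between /a/ and /i/, between two vowels — surfaces as [v] (rule 1).
/i/ (between /f/ and /ʃ/) is unaffected → [i].
/ʃ/ (between /i/ and /k/) fails the environment for rule 1, so it stays [ʃ].
/k/ meets the environment for rule 2 (before a front vowel) → [tʃ].
/e/ — not in any rule's target class → [e].
/ʃ/ (between /e/ and /a/): between two vowels, so rule 1 applies → [ʒ].
/a/ — not in any rule's target class → [a].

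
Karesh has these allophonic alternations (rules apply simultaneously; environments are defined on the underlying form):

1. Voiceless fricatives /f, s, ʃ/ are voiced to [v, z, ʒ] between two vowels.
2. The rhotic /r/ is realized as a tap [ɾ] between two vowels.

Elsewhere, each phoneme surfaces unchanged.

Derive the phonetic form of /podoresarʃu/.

/r/ (between /o/ and /e/) occurs between two vowels → [ɾ] by rule 2.
/s/ — between /e/ and /a/, between two vowels — surfaces as [z] (rule 1).
/r/ (between /a/ and /ʃ/) fails the environment for rule 2, so it stays [r].
/ʃ/ (between /r/ and /u/): rule 1 targets it, but not between two vowels → unchanged [ʃ].

[podoɾezarʃu]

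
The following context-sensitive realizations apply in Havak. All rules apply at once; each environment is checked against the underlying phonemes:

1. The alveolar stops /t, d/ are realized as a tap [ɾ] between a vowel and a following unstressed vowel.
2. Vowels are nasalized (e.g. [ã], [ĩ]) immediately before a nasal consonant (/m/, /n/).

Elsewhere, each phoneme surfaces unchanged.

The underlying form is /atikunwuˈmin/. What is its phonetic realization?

[aɾikũnwũˈmĩn]

/a/ — word-initial; rule 2 does not apply here → [a].
/t/ (between /a/ and /i/) occurs between a vowel and a following unstressed vowel → [ɾ] by rule 1.
/i/ — between /t/ and /k/; rule 2 does not apply here → [i].
/k/ (between /i/ and /u/): no rule targets it → [k].
/u/ — between /k/ and /n/, before a nasal consonant — surfaces as [ũ] (rule 2).
/n/ (between /u/ and /w/): no rule targets it → [n].
/w/ — not in any rule's target class → [w].
/u/ — between /w/ and /m/, before a nasal consonant — surfaces as [ũ] (rule 2).
/m/ — not in any rule's target class → [m].
Rule 2 applies to /i/ (between /m/ and /n/: before a nasal consonant) → [ĩ].
/n/ stays [n].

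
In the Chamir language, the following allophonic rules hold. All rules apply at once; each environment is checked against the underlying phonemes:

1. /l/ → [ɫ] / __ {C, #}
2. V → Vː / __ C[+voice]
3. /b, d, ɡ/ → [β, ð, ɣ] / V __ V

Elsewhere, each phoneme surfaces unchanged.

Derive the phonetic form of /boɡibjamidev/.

[boːɣiːbjaːmiːðeːv]

/b/ (word-initial) is in the target of rule 3 but the environment (between two vowels) is not met → [b].
/o/ meets the environment for rule 2 (before a voiced consonant) → [oː].
/ɡ/ meets the environment for rule 3 (between two vowels) → [ɣ].
/i/ meets the environment for rule 2 (before a voiced consonant) → [iː].
/b/ — between /i/ and /j/; rule 3 does not apply here → [b].
/j/ — not in any rule's target class → [j].
/a/ meets the environment for rule 2 (before a voiced consonant) → [aː].
/m/ (between /a/ and /i/) is unaffected → [m].
/i/ (between /m/ and /d/) occurs before a voiced consonant → [iː] by rule 2.
/d/ — between /i/ and /e/, between two vowels — surfaces as [ð] (rule 3).
/e/ meets the environment for rule 2 (before a voiced consonant) → [eː].
/v/ (word-final) is unaffected → [v].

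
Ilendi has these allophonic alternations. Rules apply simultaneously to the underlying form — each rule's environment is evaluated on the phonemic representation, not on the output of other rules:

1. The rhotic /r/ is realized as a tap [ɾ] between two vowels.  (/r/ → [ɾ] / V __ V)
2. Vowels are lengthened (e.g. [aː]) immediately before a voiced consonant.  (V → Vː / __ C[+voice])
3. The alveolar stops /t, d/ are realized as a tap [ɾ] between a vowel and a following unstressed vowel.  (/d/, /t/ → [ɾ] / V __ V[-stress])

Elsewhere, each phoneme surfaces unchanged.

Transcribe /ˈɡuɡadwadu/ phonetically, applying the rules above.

[ˈɡuːɡaːdwaːɾu]

/u/ meets the environment for rule 2 (before a voiced consonant) → [uː].
Rule 2 applies to /a/ (between /ɡ/ and /d/: before a voiced consonant) → [aː].
/d/ — between /a/ and /w/; rule 3 does not apply here → [d].
/a/ meets the environment for rule 2 (before a voiced consonant) → [aː].
/d/ meets the environment for rule 3 (between a vowel and a following unstressed vowel) → [ɾ].
/u/ (word-final) fails the environment for rule 2, so it stays [u].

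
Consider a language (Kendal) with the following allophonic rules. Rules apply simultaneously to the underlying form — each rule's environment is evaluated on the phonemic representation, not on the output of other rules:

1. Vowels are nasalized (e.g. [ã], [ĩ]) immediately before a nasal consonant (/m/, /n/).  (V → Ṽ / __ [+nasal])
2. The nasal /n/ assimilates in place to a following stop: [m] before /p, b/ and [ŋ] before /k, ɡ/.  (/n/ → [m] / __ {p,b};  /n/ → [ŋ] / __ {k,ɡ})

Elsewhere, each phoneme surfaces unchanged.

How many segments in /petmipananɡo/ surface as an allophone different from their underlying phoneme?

3

Segments that undergo a rule: /a/ → [ã] (rule 1); /a/ → [ã] (rule 1); /n/ → [ŋ] (rule 2).
All other segments surface unchanged.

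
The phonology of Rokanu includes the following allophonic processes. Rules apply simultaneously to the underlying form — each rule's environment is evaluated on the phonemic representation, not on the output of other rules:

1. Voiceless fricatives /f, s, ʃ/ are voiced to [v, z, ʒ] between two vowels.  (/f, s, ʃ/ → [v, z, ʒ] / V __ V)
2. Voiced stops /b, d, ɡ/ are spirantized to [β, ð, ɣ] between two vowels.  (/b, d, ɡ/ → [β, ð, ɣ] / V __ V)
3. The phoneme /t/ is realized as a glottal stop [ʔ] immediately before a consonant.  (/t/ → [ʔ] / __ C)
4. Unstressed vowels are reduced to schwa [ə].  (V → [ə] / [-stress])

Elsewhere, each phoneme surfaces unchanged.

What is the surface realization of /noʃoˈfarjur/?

Rule 4 applies to /o/ (between /n/ and /ʃ/: in an unstressed syllable) → [ə].
/ʃ/ — between /o/ and /o/, between two vowels — surfaces as [ʒ] (rule 1).
/o/ meets the environment for rule 4 (in an unstressed syllable) → [ə].
/f/ (between /o/ and /a/) occurs between two vowels → [v] by rule 1.
/a/ (between /f/ and /r/) fails the environment for rule 4, so it stays [a].
/u/ meets the environment for rule 4 (in an unstressed syllable) → [ə].

[nəʒəˈvarjər]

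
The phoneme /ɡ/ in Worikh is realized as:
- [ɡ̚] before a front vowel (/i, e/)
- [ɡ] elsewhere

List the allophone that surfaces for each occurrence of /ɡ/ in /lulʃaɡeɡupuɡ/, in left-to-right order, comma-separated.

[ɡ̚], [ɡ], [ɡ]

Occurrence 1 (position 6): before a front vowel (/i, e/) → [ɡ̚].
Occurrence 2 (position 8): no conditioning environment matches → elsewhere allophone [ɡ].
Occurrence 3 (position 12): no conditioning environment matches → elsewhere allophone [ɡ].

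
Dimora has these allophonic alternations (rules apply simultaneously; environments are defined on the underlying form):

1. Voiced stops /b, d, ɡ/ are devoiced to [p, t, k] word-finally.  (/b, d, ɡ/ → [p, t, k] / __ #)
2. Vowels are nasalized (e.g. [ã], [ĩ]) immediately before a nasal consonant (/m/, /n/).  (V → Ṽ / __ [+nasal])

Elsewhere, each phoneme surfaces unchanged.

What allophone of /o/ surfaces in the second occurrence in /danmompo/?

[o]

/o/ (word-final): rule 2 targets it, but not before a nasal consonant → unchanged [o].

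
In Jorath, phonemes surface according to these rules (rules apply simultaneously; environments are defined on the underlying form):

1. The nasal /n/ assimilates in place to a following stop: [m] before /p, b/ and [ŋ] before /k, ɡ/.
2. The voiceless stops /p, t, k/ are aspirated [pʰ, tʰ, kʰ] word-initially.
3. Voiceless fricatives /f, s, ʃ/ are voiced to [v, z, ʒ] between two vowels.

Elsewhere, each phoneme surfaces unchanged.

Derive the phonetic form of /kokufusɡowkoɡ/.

Rule 2 applies to /k/ (word-initial: word-initially) → [kʰ].
/k/ — between /o/ and /u/; rule 2 does not apply here → [k].
Rule 3 applies to /f/ (between /u/ and /u/: between two vowels) → [v].
/s/ (between /u/ and /ɡ/) fails the environment for rule 3, so it stays [s].
/k/ (between /w/ and /o/) is in the target of rule 2 but the environment (word-initially) is not met → [k].

[kʰokuvusɡowkoɡ]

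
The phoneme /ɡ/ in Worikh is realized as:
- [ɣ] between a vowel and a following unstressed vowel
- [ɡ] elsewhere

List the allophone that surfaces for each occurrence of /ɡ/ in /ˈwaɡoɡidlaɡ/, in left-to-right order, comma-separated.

Occurrence 1 (position 3): between a vowel and a following unstressed vowel → [ɣ].
Occurrence 2 (position 5): between a vowel and a following unstressed vowel → [ɣ].
Occurrence 3 (position 10): no conditioning environment matches → elsewhere allophone [ɡ].

[ɣ], [ɣ], [ɡ]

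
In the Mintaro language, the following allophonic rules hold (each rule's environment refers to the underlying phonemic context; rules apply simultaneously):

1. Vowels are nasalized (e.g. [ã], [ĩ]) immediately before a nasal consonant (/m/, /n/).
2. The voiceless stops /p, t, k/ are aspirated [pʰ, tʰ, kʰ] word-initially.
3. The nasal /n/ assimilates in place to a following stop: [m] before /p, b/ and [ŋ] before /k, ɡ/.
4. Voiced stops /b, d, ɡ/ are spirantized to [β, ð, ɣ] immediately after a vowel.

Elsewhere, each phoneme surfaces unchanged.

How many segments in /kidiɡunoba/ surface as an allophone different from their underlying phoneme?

5

Segments that undergo a rule: /k/ → [kʰ] (rule 2); /d/ → [ð] (rule 4); /ɡ/ → [ɣ] (rule 4); /u/ → [ũ] (rule 1); /b/ → [β] (rule 4).
All other segments surface unchanged.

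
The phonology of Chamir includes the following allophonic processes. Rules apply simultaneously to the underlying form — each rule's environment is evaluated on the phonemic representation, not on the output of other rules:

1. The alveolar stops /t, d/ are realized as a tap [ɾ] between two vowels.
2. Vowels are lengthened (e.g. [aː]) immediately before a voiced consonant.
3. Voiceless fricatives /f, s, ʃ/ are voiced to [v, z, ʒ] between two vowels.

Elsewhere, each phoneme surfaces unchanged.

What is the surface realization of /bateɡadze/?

[baɾeːɡaːdze]

/b/ stays [b].
/a/ (between /b/ and /t/) is in the target of rule 2 but the environment (before a voiced consonant) is not met → [a].
/t/ (between /a/ and /e/): between two vowels, so rule 1 applies → [ɾ].
/e/ (between /t/ and /ɡ/): before a voiced consonant, so rule 2 applies → [eː].
/ɡ/ stays [ɡ].
/a/ (between /ɡ/ and /d/) occurs before a voiced consonant → [aː] by rule 2.
/d/ (between /a/ and /z/): rule 1 targets it, but not between two vowels → unchanged [d].
/z/ (between /d/ and /e/) is unaffected → [z].
/e/ — word-final; rule 2 does not apply here → [e].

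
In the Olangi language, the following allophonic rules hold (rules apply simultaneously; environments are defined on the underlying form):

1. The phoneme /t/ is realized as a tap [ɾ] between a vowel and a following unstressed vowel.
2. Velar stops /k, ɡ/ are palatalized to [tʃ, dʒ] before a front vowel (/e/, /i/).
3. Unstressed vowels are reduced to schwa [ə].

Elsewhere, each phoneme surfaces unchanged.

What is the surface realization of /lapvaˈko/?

[ləpvəˈko]

/l/ — not in any rule's target class → [l].
/a/ (between /l/ and /p/): in an unstressed syllable, so rule 3 applies → [ə].
/p/ — not in any rule's target class → [p].
/v/ stays [v].
/a/ — between /v/ and /k/, in an unstressed syllable — surfaces as [ə] (rule 3).
/k/ (between /a/ and /o/) fails the environment for rule 2, so it stays [k].
/o/ — word-final; rule 3 does not apply here → [o].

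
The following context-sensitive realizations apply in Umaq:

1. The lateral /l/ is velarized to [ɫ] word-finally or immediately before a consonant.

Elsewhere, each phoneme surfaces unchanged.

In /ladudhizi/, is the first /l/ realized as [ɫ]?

/l/ (word-initial) fails the environment for rule 1, so it stays [l].
The actual realization is [l], not [ɫ].

No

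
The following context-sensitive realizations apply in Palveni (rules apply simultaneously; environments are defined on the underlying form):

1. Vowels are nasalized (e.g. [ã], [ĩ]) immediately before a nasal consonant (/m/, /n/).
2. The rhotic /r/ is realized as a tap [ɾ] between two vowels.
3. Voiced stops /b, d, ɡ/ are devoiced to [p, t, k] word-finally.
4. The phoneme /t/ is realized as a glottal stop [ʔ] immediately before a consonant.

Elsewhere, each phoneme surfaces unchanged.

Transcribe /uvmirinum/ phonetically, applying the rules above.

/u/ (word-initial) fails the environment for rule 1, so it stays [u].
/i/ (between /m/ and /r/) is in the target of rule 1 but the environment (before a nasal consonant) is not met → [i].
/r/ (between /i/ and /i/) occurs between two vowels → [ɾ] by rule 2.
/i/ — between /r/ and /n/, before a nasal consonant — surfaces as [ĩ] (rule 1).
Rule 1 applies to /u/ (between /n/ and /m/: before a nasal consonant) → [ũ].

[uvmiɾĩnũm]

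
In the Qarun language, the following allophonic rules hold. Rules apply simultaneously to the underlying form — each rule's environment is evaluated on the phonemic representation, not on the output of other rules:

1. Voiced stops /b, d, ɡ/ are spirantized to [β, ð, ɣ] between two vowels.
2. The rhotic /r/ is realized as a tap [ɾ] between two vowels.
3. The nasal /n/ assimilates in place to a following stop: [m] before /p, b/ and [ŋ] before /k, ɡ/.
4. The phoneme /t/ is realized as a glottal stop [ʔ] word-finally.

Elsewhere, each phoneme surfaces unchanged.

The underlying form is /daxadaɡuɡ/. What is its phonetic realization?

[daxaðaɣuɡ]

/d/ (word-initial): rule 1 targets it, but not between two vowels → unchanged [d].
/a/ (between /d/ and /x/) is unaffected → [a].
/x/ — not in any rule's target class → [x].
/a/ stays [a].
/d/ (between /a/ and /a/): between two vowels, so rule 1 applies → [ð].
/a/ (between /d/ and /ɡ/) is unaffected → [a].
/ɡ/ (between /a/ and /u/): between two vowels, so rule 1 applies → [ɣ].
/u/ (between /ɡ/ and /ɡ/) is unaffected → [u].
/ɡ/ (word-final) is in the target of rule 1 but the environment (between two vowels) is not met → [ɡ].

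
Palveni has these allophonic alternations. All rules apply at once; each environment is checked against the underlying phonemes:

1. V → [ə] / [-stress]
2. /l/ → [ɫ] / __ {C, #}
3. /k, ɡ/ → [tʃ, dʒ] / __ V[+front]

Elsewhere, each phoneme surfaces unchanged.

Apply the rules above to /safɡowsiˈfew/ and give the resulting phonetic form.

/s/ — not in any rule's target class → [s].
/a/ (between /s/ and /f/) occurs in an unstressed syllable → [ə] by rule 1.
/f/ stays [f].
/ɡ/ (between /f/ and /o/) fails the environment for rule 3, so it stays [ɡ].
Rule 1 applies to /o/ (between /ɡ/ and /w/: in an unstressed syllable) → [ə].
/w/ — not in any rule's target class → [w].
/s/ (between /w/ and /i/): no rule targets it → [s].
/i/ (between /s/ and /f/): in an unstressed syllable, so rule 1 applies → [ə].
/f/ (between /i/ and /e/): no rule targets it → [f].
/e/ — between /f/ and /w/; rule 1 does not apply here → [e].
/w/ stays [w].

[səfɡəwsəˈfew]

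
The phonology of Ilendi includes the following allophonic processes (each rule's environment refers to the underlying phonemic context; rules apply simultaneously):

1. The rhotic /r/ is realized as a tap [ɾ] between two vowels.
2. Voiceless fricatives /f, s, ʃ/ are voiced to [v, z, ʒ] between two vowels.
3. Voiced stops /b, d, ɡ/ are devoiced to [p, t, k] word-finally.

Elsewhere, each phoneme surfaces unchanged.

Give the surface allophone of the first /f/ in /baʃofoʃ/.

/f/ meets the environment for rule 2 (between two vowels) → [v].

[v]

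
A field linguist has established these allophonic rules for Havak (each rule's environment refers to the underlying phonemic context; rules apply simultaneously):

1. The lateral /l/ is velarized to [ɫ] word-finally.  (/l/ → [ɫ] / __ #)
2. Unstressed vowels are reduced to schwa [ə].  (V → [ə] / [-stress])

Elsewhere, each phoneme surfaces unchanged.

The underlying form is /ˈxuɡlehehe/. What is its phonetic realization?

[ˈxuɡləhəhə]

/x/ — not in any rule's target class → [x].
/u/ — between /x/ and /ɡ/; rule 2 does not apply here → [u].
/ɡ/ (between /u/ and /l/): no rule targets it → [ɡ].
/l/ (between /ɡ/ and /e/) fails the environment for rule 1, so it stays [l].
/e/ — between /l/ and /h/, in an unstressed syllable — surfaces as [ə] (rule 2).
/h/ (between /e/ and /e/): no rule targets it → [h].
Rule 2 applies to /e/ (between /h/ and /h/: in an unstressed syllable) → [ə].
/h/ (between /e/ and /e/) is unaffected → [h].
Rule 2 applies to /e/ (word-final: in an unstressed syllable) → [ə].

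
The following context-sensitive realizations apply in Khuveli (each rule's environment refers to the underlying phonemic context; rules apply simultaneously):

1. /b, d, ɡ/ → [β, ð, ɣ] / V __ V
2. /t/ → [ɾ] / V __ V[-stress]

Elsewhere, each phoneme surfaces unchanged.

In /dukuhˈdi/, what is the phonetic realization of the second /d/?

/d/ — between /h/ and /i/; rule 1 does not apply here → [d].

[d]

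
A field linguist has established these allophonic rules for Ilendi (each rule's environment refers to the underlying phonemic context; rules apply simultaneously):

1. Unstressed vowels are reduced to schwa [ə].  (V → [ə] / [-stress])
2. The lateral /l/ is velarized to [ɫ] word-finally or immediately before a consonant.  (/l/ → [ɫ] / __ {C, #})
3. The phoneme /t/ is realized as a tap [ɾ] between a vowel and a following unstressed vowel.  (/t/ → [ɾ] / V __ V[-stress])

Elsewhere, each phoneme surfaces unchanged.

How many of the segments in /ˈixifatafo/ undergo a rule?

5

Segments that undergo a rule: /i/ → [ə] (rule 1); /a/ → [ə] (rule 1); /t/ → [ɾ] (rule 3); /a/ → [ə] (rule 1); /o/ → [ə] (rule 1).
All other segments surface unchanged.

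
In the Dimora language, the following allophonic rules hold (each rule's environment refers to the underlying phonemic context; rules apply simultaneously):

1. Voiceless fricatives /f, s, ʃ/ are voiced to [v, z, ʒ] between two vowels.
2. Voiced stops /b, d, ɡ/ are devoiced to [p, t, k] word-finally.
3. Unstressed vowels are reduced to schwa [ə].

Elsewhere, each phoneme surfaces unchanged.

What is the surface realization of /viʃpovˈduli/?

[vəʃpəvˈdulə]

/v/ — not in any rule's target class → [v].
Rule 3 applies to /i/ (between /v/ and /ʃ/: in an unstressed syllable) → [ə].
/ʃ/ (between /i/ and /p/) is in the target of rule 1 but the environment (between two vowels) is not met → [ʃ].
/p/ (between /ʃ/ and /o/) is unaffected → [p].
/o/ (between /p/ and /v/) occurs in an unstressed syllable → [ə] by rule 3.
/v/ stays [v].
/d/ (between /v/ and /u/): rule 2 targets it, but not word-finally → unchanged [d].
/u/ (between /d/ and /l/): rule 3 targets it, but not in an unstressed syllable → unchanged [u].
/l/ (between /u/ and /i/) is unaffected → [l].
/i/ (word-final) occurs in an unstressed syllable → [ə] by rule 3.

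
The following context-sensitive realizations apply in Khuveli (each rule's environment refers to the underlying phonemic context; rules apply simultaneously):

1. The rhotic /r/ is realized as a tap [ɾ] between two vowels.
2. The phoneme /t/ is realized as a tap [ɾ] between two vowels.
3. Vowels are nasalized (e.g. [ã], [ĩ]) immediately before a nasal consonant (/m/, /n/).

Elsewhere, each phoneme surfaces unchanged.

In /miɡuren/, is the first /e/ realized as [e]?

/e/ meets the environment for rule 3 (before a nasal consonant) → [ẽ].
The actual realization is [ẽ], not [e].

No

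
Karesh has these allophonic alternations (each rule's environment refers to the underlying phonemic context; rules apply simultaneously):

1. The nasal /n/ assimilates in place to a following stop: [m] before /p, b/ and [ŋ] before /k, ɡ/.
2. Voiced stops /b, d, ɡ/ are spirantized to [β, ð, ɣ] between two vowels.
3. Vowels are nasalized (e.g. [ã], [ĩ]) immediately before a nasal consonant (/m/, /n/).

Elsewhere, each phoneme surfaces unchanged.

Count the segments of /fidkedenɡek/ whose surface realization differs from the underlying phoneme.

Segments that undergo a rule: /d/ → [ð] (rule 2); /e/ → [ẽ] (rule 3); /n/ → [ŋ] (rule 1).
All other segments surface unchanged.

3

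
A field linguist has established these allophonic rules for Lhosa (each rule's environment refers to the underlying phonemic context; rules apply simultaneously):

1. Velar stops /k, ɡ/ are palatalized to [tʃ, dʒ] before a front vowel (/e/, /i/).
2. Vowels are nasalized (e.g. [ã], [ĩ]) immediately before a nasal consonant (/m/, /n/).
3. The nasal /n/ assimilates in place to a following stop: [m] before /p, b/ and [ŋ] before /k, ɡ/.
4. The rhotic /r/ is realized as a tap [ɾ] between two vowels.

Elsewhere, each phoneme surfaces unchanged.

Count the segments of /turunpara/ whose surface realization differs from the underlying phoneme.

Segments that undergo a rule: /r/ → [ɾ] (rule 4); /u/ → [ũ] (rule 2); /n/ → [m] (rule 3); /r/ → [ɾ] (rule 4).
All other segments surface unchanged.

4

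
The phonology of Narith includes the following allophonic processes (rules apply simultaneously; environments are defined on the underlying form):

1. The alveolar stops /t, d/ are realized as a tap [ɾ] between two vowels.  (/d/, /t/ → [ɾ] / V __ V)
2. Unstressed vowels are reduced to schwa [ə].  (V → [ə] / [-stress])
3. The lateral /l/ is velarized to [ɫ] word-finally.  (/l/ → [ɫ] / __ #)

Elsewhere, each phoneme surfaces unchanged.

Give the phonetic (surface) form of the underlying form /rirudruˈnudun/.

/r/ stays [r].
/i/ — between /r/ and /r/, in an unstressed syllable — surfaces as [ə] (rule 2).
/r/ stays [r].
Rule 2 applies to /u/ (between /r/ and /d/: in an unstressed syllable) → [ə].
/d/ (between /u/ and /r/): rule 1 targets it, but not between two vowels → unchanged [d].
/r/ — not in any rule's target class → [r].
Rule 2 applies to /u/ (between /r/ and /n/: in an unstressed syllable) → [ə].
/n/ (between /u/ and /u/) is unaffected → [n].
/u/ (between /n/ and /d/): rule 2 targets it, but not in an unstressed syllable → unchanged [u].
/d/ (between /u/ and /u/) occurs between two vowels → [ɾ] by rule 1.
Rule 2 applies to /u/ (between /d/ and /n/: in an unstressed syllable) → [ə].
/n/ stays [n].

[rərədrəˈnuɾən]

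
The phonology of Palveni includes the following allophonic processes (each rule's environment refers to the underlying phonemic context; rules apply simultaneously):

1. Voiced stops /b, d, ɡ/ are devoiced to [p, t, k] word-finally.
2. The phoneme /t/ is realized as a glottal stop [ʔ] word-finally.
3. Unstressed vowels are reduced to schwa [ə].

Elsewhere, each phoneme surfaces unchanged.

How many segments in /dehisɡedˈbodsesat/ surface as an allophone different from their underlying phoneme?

6

Segments that undergo a rule: /e/ → [ə] (rule 3); /i/ → [ə] (rule 3); /e/ → [ə] (rule 3); /e/ → [ə] (rule 3); /a/ → [ə] (rule 3); /t/ → [ʔ] (rule 2).
All other segments surface unchanged.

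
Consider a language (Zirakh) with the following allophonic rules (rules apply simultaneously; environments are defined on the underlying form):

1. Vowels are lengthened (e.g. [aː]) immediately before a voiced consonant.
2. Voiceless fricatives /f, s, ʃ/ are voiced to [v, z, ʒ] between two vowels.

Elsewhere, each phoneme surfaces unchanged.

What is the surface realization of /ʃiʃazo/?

[ʃiʒaːzo]

/ʃ/ — word-initial; rule 2 does not apply here → [ʃ].
/i/ (between /ʃ/ and /ʃ/): rule 1 targets it, but not before a voiced consonant → unchanged [i].
/ʃ/ — between /i/ and /a/, between two vowels — surfaces as [ʒ] (rule 2).
/a/ meets the environment for rule 1 (before a voiced consonant) → [aː].
/z/ — not in any rule's target class → [z].
/o/ (word-final) is in the target of rule 1 but the environment (before a voiced consonant) is not met → [o].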